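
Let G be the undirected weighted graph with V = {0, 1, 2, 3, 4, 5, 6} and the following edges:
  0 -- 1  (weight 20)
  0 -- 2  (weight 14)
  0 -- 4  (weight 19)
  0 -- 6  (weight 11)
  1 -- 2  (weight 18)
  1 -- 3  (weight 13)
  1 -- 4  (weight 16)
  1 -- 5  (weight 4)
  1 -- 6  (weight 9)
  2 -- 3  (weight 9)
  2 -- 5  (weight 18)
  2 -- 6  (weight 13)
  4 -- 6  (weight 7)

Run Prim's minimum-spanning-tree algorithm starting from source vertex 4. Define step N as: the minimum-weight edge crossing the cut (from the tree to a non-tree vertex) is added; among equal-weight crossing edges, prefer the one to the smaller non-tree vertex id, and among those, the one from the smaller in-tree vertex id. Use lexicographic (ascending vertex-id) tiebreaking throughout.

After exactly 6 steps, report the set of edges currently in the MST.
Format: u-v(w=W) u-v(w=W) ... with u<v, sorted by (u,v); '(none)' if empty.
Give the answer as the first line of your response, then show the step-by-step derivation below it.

0-6(w=11) 1-5(w=4) 1-6(w=9) 2-3(w=9) 2-6(w=13) 4-6(w=7)

step 1: add edge 4-6 (w=7); MST = {4-6(w=7)}
step 2: add edge 1-6 (w=9); MST = {1-6(w=9) 4-6(w=7)}
step 3: add edge 1-5 (w=4); MST = {1-5(w=4) 1-6(w=9) 4-6(w=7)}
step 4: add edge 0-6 (w=11); MST = {0-6(w=11) 1-5(w=4) 1-6(w=9) 4-6(w=7)}
step 5: add edge 2-6 (w=13); MST = {0-6(w=11) 1-5(w=4) 1-6(w=9) 2-6(w=13) 4-6(w=7)}
step 6: add edge 2-3 (w=9); MST = {0-6(w=11) 1-5(w=4) 1-6(w=9) 2-3(w=9) 2-6(w=13) 4-6(w=7)}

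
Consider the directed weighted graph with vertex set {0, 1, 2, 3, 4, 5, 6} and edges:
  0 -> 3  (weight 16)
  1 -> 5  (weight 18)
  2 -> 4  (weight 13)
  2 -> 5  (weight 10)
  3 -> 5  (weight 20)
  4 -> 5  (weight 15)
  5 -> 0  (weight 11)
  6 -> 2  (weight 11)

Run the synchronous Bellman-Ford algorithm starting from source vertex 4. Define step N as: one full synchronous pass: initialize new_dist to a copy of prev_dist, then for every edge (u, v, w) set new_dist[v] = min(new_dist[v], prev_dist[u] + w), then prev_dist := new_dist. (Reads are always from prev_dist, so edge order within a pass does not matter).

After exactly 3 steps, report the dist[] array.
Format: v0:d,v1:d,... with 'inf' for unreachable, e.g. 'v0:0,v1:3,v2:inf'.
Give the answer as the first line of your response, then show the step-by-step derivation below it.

v0:26,v1:inf,v2:inf,v3:42,v4:0,v5:15,v6:inf

step 1: dist = v0:inf,v1:inf,v2:inf,v3:inf,v4:0,v5:15,v6:inf
step 2: dist = v0:26,v1:inf,v2:inf,v3:inf,v4:0,v5:15,v6:inf
step 3: dist = v0:26,v1:inf,v2:inf,v3:42,v4:0,v5:15,v6:inf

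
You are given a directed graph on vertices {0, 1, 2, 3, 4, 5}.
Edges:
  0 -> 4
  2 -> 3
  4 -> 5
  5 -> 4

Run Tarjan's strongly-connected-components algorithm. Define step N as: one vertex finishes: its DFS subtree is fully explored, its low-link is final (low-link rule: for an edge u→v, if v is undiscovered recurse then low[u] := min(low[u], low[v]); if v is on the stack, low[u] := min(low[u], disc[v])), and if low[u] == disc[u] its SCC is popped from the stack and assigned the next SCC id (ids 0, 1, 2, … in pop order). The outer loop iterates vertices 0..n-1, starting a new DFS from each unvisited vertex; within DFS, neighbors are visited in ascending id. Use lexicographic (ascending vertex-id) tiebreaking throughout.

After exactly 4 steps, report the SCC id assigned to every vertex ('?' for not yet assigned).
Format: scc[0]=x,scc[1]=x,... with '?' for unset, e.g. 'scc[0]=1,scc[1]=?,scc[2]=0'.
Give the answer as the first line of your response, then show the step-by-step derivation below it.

scc[0]=1,scc[1]=2,scc[2]=?,scc[3]=?,scc[4]=0,scc[5]=0

step 1: low=(low[0]=0,low[1]=?,low[2]=?,low[3]=?,low[4]=1,low[5]=1); scc=(scc[0]=?,scc[1]=?,scc[2]=?,scc[3]=?,scc[4]=?,scc[5]=?)
step 2: low=(low[0]=0,low[1]=?,low[2]=?,low[3]=?,low[4]=1,low[5]=1); scc=(scc[0]=?,scc[1]=?,scc[2]=?,scc[3]=?,scc[4]=0,scc[5]=0)
step 3: low=(low[0]=0,low[1]=?,low[2]=?,low[3]=?,low[4]=1,low[5]=1); scc=(scc[0]=1,scc[1]=?,scc[2]=?,scc[3]=?,scc[4]=0,scc[5]=0)
step 4: low=(low[0]=0,low[1]=3,low[2]=?,low[3]=?,low[4]=1,low[5]=1); scc=(scc[0]=1,scc[1]=2,scc[2]=?,scc[3]=?,scc[4]=0,scc[5]=0)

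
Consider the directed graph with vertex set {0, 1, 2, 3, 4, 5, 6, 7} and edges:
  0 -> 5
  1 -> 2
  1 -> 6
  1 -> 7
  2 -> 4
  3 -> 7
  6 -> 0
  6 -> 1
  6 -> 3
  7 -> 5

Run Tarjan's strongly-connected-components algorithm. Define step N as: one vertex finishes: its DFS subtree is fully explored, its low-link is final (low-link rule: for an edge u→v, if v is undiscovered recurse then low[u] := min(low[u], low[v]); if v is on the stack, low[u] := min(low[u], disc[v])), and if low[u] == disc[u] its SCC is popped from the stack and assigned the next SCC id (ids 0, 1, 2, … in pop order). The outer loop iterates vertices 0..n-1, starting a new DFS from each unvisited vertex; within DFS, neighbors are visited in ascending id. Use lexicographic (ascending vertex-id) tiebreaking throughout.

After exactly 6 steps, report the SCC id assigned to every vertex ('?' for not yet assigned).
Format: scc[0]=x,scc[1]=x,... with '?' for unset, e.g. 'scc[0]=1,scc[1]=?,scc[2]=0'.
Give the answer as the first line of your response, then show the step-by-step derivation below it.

scc[0]=1,scc[1]=?,scc[2]=3,scc[3]=5,scc[4]=2,scc[5]=0,scc[6]=?,scc[7]=4

step 1: low=(low[0]=0,low[1]=?,low[2]=?,low[3]=?,low[4]=?,low[5]=1,low[6]=?,low[7]=?); scc=(scc[0]=?,scc[1]=?,scc[2]=?,scc[3]=?,scc[4]=?,scc[5]=0,scc[6]=?,scc[7]=?)
step 2: low=(low[0]=0,low[1]=?,low[2]=?,low[3]=?,low[4]=?,low[5]=1,low[6]=?,low[7]=?); scc=(scc[0]=1,scc[1]=?,scc[2]=?,scc[3]=?,scc[4]=?,scc[5]=0,scc[6]=?,scc[7]=?)
step 3: low=(low[0]=0,low[1]=2,low[2]=3,low[3]=?,low[4]=4,low[5]=1,low[6]=?,low[7]=?); scc=(scc[0]=1,scc[1]=?,scc[2]=?,scc[3]=?,scc[4]=2,scc[5]=0,scc[6]=?,scc[7]=?)
step 4: low=(low[0]=0,low[1]=2,low[2]=3,low[3]=?,low[4]=4,low[5]=1,low[6]=?,low[7]=?); scc=(scc[0]=1,scc[1]=?,scc[2]=3,scc[3]=?,scc[4]=2,scc[5]=0,scc[6]=?,scc[7]=?)
step 5: low=(low[0]=0,low[1]=2,low[2]=3,low[3]=6,low[4]=4,low[5]=1,low[6]=2,low[7]=7); scc=(scc[0]=1,scc[1]=?,scc[2]=3,scc[3]=?,scc[4]=2,scc[5]=0,scc[6]=?,scc[7]=4)
step 6: low=(low[0]=0,low[1]=2,low[2]=3,low[3]=6,low[4]=4,low[5]=1,low[6]=2,low[7]=7); scc=(scc[0]=1,scc[1]=?,scc[2]=3,scc[3]=5,scc[4]=2,scc[5]=0,scc[6]=?,scc[7]=4)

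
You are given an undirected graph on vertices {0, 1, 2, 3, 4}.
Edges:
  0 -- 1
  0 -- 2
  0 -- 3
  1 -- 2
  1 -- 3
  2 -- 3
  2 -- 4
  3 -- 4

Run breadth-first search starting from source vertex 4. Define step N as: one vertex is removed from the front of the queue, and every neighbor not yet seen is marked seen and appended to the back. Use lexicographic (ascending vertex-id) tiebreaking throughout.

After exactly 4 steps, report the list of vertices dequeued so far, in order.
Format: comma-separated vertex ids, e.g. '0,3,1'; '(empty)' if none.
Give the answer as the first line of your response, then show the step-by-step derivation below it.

4,2,3,0

step 1: dequeue 4; queue=[2,3]; order=4
step 2: dequeue 2; queue=[3,0,1]; order=4,2
step 3: dequeue 3; queue=[0,1]; order=4,2,3
step 4: dequeue 0; queue=[1]; order=4,2,3,0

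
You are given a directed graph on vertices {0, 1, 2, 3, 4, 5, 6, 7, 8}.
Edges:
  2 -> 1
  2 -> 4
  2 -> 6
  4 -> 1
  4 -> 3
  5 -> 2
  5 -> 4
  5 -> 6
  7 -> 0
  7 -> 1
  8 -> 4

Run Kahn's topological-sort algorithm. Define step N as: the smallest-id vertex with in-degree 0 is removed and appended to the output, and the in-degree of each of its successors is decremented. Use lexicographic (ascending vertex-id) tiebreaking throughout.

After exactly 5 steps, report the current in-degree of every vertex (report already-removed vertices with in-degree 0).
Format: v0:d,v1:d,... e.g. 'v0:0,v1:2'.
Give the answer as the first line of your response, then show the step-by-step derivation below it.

v0:0,v1:1,v2:0,v3:1,v4:1,v5:0,v6:0,v7:0,v8:0

step 1: output 5; order=[5]; indeg=(1,3,0,1,2,0,1,0,0)
step 2: output 2; order=[5,2]; indeg=(1,2,0,1,1,0,0,0,0)
step 3: output 6; order=[5,2,6]; indeg=(1,2,0,1,1,0,0,0,0)
step 4: output 7; order=[5,2,6,7]; indeg=(0,1,0,1,1,0,0,0,0)
step 5: output 0; order=[5,2,6,7,0]; indeg=(0,1,0,1,1,0,0,0,0)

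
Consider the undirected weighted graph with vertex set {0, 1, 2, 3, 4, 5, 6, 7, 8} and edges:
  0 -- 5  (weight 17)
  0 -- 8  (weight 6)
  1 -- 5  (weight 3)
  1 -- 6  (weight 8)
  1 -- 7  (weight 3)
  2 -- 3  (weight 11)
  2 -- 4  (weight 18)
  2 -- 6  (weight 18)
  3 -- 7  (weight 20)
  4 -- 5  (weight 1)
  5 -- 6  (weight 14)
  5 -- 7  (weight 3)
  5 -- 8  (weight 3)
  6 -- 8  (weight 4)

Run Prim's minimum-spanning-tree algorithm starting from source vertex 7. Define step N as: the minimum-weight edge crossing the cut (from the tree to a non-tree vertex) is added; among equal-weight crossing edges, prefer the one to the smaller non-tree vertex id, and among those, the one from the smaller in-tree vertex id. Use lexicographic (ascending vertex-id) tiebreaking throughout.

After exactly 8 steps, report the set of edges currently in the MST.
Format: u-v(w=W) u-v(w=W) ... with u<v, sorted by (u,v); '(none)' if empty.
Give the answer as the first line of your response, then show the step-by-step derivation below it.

0-8(w=6) 1-5(w=3) 1-7(w=3) 2-3(w=11) 2-4(w=18) 4-5(w=1) 5-8(w=3) 6-8(w=4)

step 1: add edge 1-7 (w=3); MST = {1-7(w=3)}
step 2: add edge 1-5 (w=3); MST = {1-5(w=3) 1-7(w=3)}
step 3: add edge 4-5 (w=1); MST = {1-5(w=3) 1-7(w=3) 4-5(w=1)}
step 4: add edge 5-8 (w=3); MST = {1-5(w=3) 1-7(w=3) 4-5(w=1) 5-8(w=3)}
step 5: add edge 6-8 (w=4); MST = {1-5(w=3) 1-7(w=3) 4-5(w=1) 5-8(w=3) 6-8(w=4)}
step 6: add edge 0-8 (w=6); MST = {0-8(w=6) 1-5(w=3) 1-7(w=3) 4-5(w=1) 5-8(w=3) 6-8(w=4)}
step 7: add edge 2-4 (w=18); MST = {0-8(w=6) 1-5(w=3) 1-7(w=3) 2-4(w=18) 4-5(w=1) 5-8(w=3) 6-8(w=4)}
step 8: add edge 2-3 (w=11); MST = {0-8(w=6) 1-5(w=3) 1-7(w=3) 2-3(w=11) 2-4(w=18) 4-5(w=1) 5-8(w=3) 6-8(w=4)}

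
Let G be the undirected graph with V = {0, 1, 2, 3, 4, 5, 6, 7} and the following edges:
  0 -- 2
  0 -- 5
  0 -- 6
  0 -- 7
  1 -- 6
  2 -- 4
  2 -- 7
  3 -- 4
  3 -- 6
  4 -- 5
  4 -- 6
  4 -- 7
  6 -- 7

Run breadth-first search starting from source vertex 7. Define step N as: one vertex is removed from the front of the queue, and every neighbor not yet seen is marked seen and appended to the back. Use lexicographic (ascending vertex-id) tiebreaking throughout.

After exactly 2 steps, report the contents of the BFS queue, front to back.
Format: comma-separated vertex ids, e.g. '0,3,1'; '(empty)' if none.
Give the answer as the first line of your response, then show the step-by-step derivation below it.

2,4,6,5

step 1: dequeue 7; queue=[0,2,4,6]; order=7
step 2: dequeue 0; queue=[2,4,6,5]; order=7,0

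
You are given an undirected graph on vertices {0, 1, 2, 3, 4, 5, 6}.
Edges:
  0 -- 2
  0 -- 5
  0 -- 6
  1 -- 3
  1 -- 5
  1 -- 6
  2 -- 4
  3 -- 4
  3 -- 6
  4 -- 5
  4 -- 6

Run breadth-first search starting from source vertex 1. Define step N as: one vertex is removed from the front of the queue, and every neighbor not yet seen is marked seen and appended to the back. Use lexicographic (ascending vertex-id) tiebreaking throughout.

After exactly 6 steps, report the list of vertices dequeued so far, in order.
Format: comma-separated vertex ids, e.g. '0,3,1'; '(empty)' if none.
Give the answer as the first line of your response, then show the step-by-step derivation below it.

1,3,5,6,4,0

step 1: dequeue 1; queue=[3,5,6]; order=1
step 2: dequeue 3; queue=[5,6,4]; order=1,3
step 3: dequeue 5; queue=[6,4,0]; order=1,3,5
step 4: dequeue 6; queue=[4,0]; order=1,3,5,6
step 5: dequeue 4; queue=[0,2]; order=1,3,5,6,4
step 6: dequeue 0; queue=[2]; order=1,3,5,6,4,0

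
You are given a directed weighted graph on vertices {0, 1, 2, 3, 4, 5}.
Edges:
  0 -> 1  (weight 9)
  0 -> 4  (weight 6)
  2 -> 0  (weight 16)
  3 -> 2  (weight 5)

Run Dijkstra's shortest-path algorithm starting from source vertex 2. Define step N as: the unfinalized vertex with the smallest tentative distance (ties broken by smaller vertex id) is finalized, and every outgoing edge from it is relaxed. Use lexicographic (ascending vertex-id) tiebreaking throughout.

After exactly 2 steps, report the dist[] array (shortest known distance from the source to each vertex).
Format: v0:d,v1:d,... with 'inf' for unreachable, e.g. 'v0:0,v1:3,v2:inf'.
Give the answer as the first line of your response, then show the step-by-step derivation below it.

v0:16,v1:25,v2:0,v3:inf,v4:22,v5:inf

step 1: dist = v0:16,v1:inf,v2:0,v3:inf,v4:inf,v5:inf
step 2: dist = v0:16,v1:25,v2:0,v3:inf,v4:22,v5:inf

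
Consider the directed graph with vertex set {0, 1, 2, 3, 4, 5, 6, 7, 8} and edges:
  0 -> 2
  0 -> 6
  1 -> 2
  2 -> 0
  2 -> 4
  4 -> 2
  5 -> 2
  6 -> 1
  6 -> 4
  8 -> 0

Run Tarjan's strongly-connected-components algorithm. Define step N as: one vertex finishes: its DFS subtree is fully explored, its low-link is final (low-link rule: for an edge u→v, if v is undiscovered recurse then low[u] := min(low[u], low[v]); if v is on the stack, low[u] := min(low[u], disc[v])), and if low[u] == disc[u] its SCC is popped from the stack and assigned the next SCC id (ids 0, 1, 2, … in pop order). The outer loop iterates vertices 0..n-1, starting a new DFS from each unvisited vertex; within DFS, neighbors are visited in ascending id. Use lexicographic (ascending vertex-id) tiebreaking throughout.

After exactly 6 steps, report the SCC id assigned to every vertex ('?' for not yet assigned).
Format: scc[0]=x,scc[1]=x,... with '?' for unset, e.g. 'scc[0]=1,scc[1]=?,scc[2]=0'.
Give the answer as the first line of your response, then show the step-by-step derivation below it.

scc[0]=0,scc[1]=0,scc[2]=0,scc[3]=1,scc[4]=0,scc[5]=?,scc[6]=0,scc[7]=?,scc[8]=?

step 1: low=(low[0]=0,low[1]=?,low[2]=0,low[3]=?,low[4]=1,low[5]=?,low[6]=?,low[7]=?,low[8]=?); scc=(scc[0]=?,scc[1]=?,scc[2]=?,scc[3]=?,scc[4]=?,scc[5]=?,scc[6]=?,scc[7]=?,scc[8]=?)
step 2: low=(low[0]=0,low[1]=?,low[2]=0,low[3]=?,low[4]=1,low[5]=?,low[6]=?,low[7]=?,low[8]=?); scc=(scc[0]=?,scc[1]=?,scc[2]=?,scc[3]=?,scc[4]=?,scc[5]=?,scc[6]=?,scc[7]=?,scc[8]=?)
step 3: low=(low[0]=0,low[1]=1,low[2]=0,low[3]=?,low[4]=1,low[5]=?,low[6]=3,low[7]=?,low[8]=?); scc=(scc[0]=?,scc[1]=?,scc[2]=?,scc[3]=?,scc[4]=?,scc[5]=?,scc[6]=?,scc[7]=?,scc[8]=?)
step 4: low=(low[0]=0,low[1]=1,low[2]=0,low[3]=?,low[4]=1,low[5]=?,low[6]=1,low[7]=?,low[8]=?); scc=(scc[0]=?,scc[1]=?,scc[2]=?,scc[3]=?,scc[4]=?,scc[5]=?,scc[6]=?,scc[7]=?,scc[8]=?)
step 5: low=(low[0]=0,low[1]=1,low[2]=0,low[3]=?,low[4]=1,low[5]=?,low[6]=1,low[7]=?,low[8]=?); scc=(scc[0]=0,scc[1]=0,scc[2]=0,scc[3]=?,scc[4]=0,scc[5]=?,scc[6]=0,scc[7]=?,scc[8]=?)
step 6: low=(low[0]=0,low[1]=1,low[2]=0,low[3]=5,low[4]=1,low[5]=?,low[6]=1,low[7]=?,low[8]=?); scc=(scc[0]=0,scc[1]=0,scc[2]=0,scc[3]=1,scc[4]=0,scc[5]=?,scc[6]=0,scc[7]=?,scc[8]=?)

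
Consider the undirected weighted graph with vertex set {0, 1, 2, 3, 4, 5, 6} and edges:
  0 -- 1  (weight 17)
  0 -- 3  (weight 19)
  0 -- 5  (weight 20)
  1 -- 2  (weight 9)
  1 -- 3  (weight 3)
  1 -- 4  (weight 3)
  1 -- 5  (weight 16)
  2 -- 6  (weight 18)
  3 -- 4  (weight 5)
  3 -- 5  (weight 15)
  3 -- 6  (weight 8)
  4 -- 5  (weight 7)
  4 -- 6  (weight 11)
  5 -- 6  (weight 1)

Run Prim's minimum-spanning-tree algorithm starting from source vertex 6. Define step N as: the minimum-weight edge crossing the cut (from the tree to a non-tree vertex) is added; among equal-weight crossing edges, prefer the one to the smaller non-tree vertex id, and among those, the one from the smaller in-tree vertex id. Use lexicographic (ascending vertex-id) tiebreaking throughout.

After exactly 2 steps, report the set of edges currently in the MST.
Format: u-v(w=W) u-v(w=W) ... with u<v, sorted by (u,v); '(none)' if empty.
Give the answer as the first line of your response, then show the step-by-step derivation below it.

4-5(w=7) 5-6(w=1)

step 1: add edge 5-6 (w=1); MST = {5-6(w=1)}
step 2: add edge 4-5 (w=7); MST = {4-5(w=7) 5-6(w=1)}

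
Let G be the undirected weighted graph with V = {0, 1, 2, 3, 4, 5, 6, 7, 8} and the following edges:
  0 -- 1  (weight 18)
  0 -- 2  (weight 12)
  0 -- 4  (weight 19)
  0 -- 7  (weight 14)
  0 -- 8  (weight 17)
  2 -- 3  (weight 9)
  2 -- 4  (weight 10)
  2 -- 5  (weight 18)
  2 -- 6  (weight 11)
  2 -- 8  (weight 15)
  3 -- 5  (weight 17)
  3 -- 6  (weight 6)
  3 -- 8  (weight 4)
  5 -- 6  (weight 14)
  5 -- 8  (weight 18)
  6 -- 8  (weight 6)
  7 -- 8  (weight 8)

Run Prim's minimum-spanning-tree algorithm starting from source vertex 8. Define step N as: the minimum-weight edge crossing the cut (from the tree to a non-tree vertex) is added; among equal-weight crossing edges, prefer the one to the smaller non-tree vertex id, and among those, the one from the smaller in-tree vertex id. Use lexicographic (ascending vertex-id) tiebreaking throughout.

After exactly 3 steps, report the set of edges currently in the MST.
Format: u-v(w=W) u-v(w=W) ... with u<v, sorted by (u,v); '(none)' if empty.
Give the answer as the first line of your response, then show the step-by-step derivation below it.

3-6(w=6) 3-8(w=4) 7-8(w=8)

step 1: add edge 3-8 (w=4); MST = {3-8(w=4)}
step 2: add edge 3-6 (w=6); MST = {3-6(w=6) 3-8(w=4)}
step 3: add edge 7-8 (w=8); MST = {3-6(w=6) 3-8(w=4) 7-8(w=8)}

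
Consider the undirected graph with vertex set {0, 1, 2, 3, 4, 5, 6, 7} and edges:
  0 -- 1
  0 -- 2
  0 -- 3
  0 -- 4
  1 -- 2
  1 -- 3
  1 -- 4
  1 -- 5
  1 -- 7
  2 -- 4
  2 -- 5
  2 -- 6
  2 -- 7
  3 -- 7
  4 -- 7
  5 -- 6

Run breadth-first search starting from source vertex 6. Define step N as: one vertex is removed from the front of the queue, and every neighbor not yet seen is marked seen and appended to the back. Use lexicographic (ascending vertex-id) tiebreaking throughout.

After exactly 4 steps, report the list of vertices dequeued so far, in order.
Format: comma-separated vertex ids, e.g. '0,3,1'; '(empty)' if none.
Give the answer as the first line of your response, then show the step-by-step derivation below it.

6,2,5,0

step 1: dequeue 6; queue=[2,5]; order=6
step 2: dequeue 2; queue=[5,0,1,4,7]; order=6,2
step 3: dequeue 5; queue=[0,1,4,7]; order=6,2,5
step 4: dequeue 0; queue=[1,4,7,3]; order=6,2,5,0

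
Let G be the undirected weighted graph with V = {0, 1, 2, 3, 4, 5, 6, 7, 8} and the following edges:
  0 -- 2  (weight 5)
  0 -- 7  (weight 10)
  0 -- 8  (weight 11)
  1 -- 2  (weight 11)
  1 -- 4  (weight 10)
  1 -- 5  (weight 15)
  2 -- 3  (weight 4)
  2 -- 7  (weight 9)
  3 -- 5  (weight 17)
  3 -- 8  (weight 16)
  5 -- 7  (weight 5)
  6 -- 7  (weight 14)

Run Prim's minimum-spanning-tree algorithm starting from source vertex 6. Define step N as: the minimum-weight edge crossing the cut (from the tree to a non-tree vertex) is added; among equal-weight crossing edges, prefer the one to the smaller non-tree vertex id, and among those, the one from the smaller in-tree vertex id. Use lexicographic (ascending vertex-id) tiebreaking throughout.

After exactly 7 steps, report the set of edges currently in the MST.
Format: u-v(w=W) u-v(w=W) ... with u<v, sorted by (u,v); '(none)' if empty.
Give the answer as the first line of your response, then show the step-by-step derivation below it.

0-2(w=5) 1-2(w=11) 1-4(w=10) 2-3(w=4) 2-7(w=9) 5-7(w=5) 6-7(w=14)

step 1: add edge 6-7 (w=14); MST = {6-7(w=14)}
step 2: add edge 5-7 (w=5); MST = {5-7(w=5) 6-7(w=14)}
step 3: add edge 2-7 (w=9); MST = {2-7(w=9) 5-7(w=5) 6-7(w=14)}
step 4: add edge 2-3 (w=4); MST = {2-3(w=4) 2-7(w=9) 5-7(w=5) 6-7(w=14)}
step 5: add edge 0-2 (w=5); MST = {0-2(w=5) 2-3(w=4) 2-7(w=9) 5-7(w=5) 6-7(w=14)}
step 6: add edge 1-2 (w=11); MST = {0-2(w=5) 1-2(w=11) 2-3(w=4) 2-7(w=9) 5-7(w=5) 6-7(w=14)}
step 7: add edge 1-4 (w=10); MST = {0-2(w=5) 1-2(w=11) 1-4(w=10) 2-3(w=4) 2-7(w=9) 5-7(w=5) 6-7(w=14)}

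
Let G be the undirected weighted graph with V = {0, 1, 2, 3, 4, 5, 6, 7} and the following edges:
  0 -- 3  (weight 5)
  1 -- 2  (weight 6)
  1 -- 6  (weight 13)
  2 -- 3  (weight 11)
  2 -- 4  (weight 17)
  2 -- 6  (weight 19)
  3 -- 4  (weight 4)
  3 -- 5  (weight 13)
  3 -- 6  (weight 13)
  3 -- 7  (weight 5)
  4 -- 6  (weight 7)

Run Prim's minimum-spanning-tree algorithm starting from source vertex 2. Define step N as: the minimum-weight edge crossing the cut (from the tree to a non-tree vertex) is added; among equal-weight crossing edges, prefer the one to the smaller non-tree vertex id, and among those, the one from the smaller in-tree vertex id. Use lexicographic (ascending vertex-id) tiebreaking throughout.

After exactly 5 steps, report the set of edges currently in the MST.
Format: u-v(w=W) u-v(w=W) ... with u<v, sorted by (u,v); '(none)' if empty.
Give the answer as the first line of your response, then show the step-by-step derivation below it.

0-3(w=5) 1-2(w=6) 2-3(w=11) 3-4(w=4) 3-7(w=5)

step 1: add edge 1-2 (w=6); MST = {1-2(w=6)}
step 2: add edge 2-3 (w=11); MST = {1-2(w=6) 2-3(w=11)}
step 3: add edge 3-4 (w=4); MST = {1-2(w=6) 2-3(w=11) 3-4(w=4)}
step 4: add edge 0-3 (w=5); MST = {0-3(w=5) 1-2(w=6) 2-3(w=11) 3-4(w=4)}
step 5: add edge 3-7 (w=5); MST = {0-3(w=5) 1-2(w=6) 2-3(w=11) 3-4(w=4) 3-7(w=5)}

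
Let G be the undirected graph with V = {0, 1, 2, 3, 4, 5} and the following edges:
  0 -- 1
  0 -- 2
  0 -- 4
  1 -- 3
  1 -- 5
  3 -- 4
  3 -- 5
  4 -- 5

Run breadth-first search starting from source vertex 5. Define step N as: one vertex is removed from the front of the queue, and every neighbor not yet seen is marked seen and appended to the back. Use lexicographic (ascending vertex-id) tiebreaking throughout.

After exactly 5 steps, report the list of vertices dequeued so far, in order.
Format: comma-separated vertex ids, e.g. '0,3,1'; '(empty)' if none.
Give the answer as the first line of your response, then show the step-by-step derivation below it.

5,1,3,4,0

step 1: dequeue 5; queue=[1,3,4]; order=5
step 2: dequeue 1; queue=[3,4,0]; order=5,1
step 3: dequeue 3; queue=[4,0]; order=5,1,3
step 4: dequeue 4; queue=[0]; order=5,1,3,4
step 5: dequeue 0; queue=[2]; order=5,1,3,4,0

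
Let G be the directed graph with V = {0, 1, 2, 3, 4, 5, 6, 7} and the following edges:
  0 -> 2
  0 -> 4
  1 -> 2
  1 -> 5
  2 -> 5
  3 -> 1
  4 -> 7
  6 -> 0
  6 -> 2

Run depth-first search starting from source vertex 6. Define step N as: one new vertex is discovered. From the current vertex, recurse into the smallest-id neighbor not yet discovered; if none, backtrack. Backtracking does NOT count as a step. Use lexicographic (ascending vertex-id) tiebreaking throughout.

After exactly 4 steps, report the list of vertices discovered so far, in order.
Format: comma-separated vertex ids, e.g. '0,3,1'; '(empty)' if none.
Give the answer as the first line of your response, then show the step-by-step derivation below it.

6,0,2,5

step 1: discover 6; path=6; order=6
step 2: discover 0; path=6>0; order=6,0
step 3: discover 2; path=6>0>2; order=6,0,2
step 4: discover 5; path=6>0>2>5; order=6,0,2,5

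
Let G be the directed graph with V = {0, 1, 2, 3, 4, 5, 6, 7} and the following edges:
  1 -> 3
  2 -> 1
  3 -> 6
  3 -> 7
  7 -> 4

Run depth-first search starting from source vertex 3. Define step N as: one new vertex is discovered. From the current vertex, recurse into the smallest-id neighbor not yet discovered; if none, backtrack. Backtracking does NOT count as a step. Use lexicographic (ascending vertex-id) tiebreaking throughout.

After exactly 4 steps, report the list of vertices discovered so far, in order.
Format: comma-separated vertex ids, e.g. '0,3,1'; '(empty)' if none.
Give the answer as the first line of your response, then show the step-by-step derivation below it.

3,6,7,4

step 1: discover 3; path=3; order=3
step 2: discover 6; path=3>6; order=3,6
step 3: discover 7; path=3>7; order=3,6,7
step 4: discover 4; path=3>7>4; order=3,6,7,4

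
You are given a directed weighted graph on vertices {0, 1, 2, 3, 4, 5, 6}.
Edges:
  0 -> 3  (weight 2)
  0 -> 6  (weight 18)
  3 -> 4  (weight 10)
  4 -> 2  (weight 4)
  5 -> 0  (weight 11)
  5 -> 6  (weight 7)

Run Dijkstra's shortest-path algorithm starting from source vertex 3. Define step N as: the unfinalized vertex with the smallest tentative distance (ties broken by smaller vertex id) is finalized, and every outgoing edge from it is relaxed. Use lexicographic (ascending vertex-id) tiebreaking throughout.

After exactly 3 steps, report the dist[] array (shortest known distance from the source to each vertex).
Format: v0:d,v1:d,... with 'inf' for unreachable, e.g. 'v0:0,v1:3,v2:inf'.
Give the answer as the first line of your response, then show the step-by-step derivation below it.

v0:inf,v1:inf,v2:14,v3:0,v4:10,v5:inf,v6:inf

step 1: dist = v0:inf,v1:inf,v2:inf,v3:0,v4:10,v5:inf,v6:inf
step 2: dist = v0:inf,v1:inf,v2:14,v3:0,v4:10,v5:inf,v6:inf
step 3: dist = v0:inf,v1:inf,v2:14,v3:0,v4:10,v5:inf,v6:inf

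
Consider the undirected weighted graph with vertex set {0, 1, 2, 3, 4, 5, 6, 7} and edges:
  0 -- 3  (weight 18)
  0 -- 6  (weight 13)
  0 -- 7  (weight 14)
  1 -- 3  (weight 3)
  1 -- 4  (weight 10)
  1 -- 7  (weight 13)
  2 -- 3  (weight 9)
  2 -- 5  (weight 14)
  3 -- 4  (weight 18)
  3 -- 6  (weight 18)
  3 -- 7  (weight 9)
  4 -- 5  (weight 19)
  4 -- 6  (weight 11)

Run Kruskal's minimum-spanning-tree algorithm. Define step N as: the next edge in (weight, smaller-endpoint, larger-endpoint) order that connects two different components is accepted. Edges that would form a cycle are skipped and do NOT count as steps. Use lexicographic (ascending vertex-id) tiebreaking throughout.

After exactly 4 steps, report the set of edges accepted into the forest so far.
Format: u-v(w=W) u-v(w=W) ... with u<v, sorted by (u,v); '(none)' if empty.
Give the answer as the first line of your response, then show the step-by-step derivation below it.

1-3(w=3) 1-4(w=10) 2-3(w=9) 3-7(w=9)

step 1: add edge 1-3 (w=3); MST = {1-3(w=3)}
step 2: add edge 2-3 (w=9); MST = {1-3(w=3) 2-3(w=9)}
step 3: add edge 3-7 (w=9); MST = {1-3(w=3) 2-3(w=9) 3-7(w=9)}
step 4: add edge 1-4 (w=10); MST = {1-3(w=3) 1-4(w=10) 2-3(w=9) 3-7(w=9)}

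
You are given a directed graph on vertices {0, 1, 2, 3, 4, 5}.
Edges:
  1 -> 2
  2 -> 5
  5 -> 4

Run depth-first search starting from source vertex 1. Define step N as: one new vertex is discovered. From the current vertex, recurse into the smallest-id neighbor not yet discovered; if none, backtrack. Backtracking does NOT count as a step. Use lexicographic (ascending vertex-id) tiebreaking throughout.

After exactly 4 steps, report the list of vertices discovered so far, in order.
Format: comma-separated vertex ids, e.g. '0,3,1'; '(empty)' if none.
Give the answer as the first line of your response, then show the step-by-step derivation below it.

1,2,5,4

step 1: discover 1; path=1; order=1
step 2: discover 2; path=1>2; order=1,2
step 3: discover 5; path=1>2>5; order=1,2,5
step 4: discover 4; path=1>2>5>4; order=1,2,5,4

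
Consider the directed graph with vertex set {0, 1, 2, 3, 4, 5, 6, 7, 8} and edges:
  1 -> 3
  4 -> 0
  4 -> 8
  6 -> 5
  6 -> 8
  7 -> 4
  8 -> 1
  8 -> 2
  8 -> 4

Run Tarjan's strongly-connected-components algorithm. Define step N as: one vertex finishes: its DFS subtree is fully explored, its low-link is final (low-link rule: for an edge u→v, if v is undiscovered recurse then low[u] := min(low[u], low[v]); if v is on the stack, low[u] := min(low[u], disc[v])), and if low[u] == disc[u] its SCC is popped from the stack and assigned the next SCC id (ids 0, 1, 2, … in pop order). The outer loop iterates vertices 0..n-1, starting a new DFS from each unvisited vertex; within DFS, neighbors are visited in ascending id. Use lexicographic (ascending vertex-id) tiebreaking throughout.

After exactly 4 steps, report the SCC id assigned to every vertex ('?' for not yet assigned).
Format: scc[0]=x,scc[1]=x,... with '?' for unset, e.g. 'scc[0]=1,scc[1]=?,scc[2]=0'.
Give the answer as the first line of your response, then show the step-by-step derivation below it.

scc[0]=0,scc[1]=2,scc[2]=3,scc[3]=1,scc[4]=?,scc[5]=?,scc[6]=?,scc[7]=?,scc[8]=?

step 1: low=(low[0]=0,low[1]=?,low[2]=?,low[3]=?,low[4]=?,low[5]=?,low[6]=?,low[7]=?,low[8]=?); scc=(scc[0]=0,scc[1]=?,scc[2]=?,scc[3]=?,scc[4]=?,scc[5]=?,scc[6]=?,scc[7]=?,scc[8]=?)
step 2: low=(low[0]=0,low[1]=1,low[2]=?,low[3]=2,low[4]=?,low[5]=?,low[6]=?,low[7]=?,low[8]=?); scc=(scc[0]=0,scc[1]=?,scc[2]=?,scc[3]=1,scc[4]=?,scc[5]=?,scc[6]=?,scc[7]=?,scc[8]=?)
step 3: low=(low[0]=0,low[1]=1,low[2]=?,low[3]=2,low[4]=?,low[5]=?,low[6]=?,low[7]=?,low[8]=?); scc=(scc[0]=0,scc[1]=2,scc[2]=?,scc[3]=1,scc[4]=?,scc[5]=?,scc[6]=?,scc[7]=?,scc[8]=?)
step 4: low=(low[0]=0,low[1]=1,low[2]=3,low[3]=2,low[4]=?,low[5]=?,low[6]=?,low[7]=?,low[8]=?); scc=(scc[0]=0,scc[1]=2,scc[2]=3,scc[3]=1,scc[4]=?,scc[5]=?,scc[6]=?,scc[7]=?,scc[8]=?)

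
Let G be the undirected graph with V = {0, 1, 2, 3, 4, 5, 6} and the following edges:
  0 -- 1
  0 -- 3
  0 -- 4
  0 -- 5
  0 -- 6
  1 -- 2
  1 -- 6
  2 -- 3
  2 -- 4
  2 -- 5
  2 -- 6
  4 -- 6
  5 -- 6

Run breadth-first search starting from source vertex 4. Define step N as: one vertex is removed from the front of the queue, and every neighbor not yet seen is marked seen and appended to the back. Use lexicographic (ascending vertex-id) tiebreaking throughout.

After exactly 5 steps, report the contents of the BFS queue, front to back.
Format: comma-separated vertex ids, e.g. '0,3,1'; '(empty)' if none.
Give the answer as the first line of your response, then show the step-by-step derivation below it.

3,5

step 1: dequeue 4; queue=[0,2,6]; order=4
step 2: dequeue 0; queue=[2,6,1,3,5]; order=4,0
step 3: dequeue 2; queue=[6,1,3,5]; order=4,0,2
step 4: dequeue 6; queue=[1,3,5]; order=4,0,2,6
step 5: dequeue 1; queue=[3,5]; order=4,0,2,6,1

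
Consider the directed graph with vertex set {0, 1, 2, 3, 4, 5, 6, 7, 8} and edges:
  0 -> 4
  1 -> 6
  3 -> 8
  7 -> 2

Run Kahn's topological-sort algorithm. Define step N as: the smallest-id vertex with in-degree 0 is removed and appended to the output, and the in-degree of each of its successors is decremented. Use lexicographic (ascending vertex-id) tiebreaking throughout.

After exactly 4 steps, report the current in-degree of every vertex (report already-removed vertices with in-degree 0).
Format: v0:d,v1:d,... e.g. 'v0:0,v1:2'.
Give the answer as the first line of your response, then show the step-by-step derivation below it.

v0:0,v1:0,v2:1,v3:0,v4:0,v5:0,v6:0,v7:0,v8:0

step 1: output 0; order=[0]; indeg=(0,0,1,0,0,0,1,0,1)
step 2: output 1; order=[0,1]; indeg=(0,0,1,0,0,0,0,0,1)
step 3: output 3; order=[0,1,3]; indeg=(0,0,1,0,0,0,0,0,0)
step 4: output 4; order=[0,1,3,4]; indeg=(0,0,1,0,0,0,0,0,0)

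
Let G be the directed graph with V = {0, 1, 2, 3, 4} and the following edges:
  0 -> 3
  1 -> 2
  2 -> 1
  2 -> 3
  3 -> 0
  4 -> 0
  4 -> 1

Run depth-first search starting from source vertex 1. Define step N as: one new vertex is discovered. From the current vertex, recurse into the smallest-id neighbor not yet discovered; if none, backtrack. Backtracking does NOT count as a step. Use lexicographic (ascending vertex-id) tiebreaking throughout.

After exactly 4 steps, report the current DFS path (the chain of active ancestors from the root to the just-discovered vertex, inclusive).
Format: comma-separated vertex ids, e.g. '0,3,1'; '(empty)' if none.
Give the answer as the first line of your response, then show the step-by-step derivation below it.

1,2,3,0

step 1: discover 1; path=1; order=1
step 2: discover 2; path=1>2; order=1,2
step 3: discover 3; path=1>2>3; order=1,2,3
step 4: discover 0; path=1>2>3>0; order=1,2,3,0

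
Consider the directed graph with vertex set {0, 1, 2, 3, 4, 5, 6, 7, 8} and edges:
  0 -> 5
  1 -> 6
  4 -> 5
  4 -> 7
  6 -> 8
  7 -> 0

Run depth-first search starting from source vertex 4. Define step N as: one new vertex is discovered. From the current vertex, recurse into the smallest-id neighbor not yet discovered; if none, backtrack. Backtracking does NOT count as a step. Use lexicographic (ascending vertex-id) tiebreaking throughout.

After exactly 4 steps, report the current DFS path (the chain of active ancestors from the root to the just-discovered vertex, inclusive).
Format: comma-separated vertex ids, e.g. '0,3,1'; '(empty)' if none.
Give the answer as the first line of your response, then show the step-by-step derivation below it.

4,7,0

step 1: discover 4; path=4; order=4
step 2: discover 5; path=4>5; order=4,5
step 3: discover 7; path=4>7; order=4,5,7
step 4: discover 0; path=4>7>0; order=4,5,7,0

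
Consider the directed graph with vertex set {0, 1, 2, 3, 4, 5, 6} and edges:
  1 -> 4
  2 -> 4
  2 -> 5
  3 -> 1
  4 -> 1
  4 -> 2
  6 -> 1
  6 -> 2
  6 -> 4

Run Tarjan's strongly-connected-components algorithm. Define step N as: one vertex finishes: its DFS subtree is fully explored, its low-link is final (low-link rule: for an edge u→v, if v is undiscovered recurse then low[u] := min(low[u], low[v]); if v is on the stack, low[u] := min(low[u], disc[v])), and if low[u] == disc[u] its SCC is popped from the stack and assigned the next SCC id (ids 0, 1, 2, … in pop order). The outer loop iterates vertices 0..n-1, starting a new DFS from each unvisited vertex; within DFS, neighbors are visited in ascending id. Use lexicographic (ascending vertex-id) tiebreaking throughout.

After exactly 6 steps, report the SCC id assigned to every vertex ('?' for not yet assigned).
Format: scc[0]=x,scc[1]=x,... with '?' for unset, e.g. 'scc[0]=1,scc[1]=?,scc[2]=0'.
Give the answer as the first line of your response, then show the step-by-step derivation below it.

scc[0]=0,scc[1]=2,scc[2]=2,scc[3]=3,scc[4]=2,scc[5]=1,scc[6]=?

step 1: low=(low[0]=0,low[1]=?,low[2]=?,low[3]=?,low[4]=?,low[5]=?,low[6]=?); scc=(scc[0]=0,scc[1]=?,scc[2]=?,scc[3]=?,scc[4]=?,scc[5]=?,scc[6]=?)
step 2: low=(low[0]=0,low[1]=1,low[2]=2,low[3]=?,low[4]=1,low[5]=4,low[6]=?); scc=(scc[0]=0,scc[1]=?,scc[2]=?,scc[3]=?,scc[4]=?,scc[5]=1,scc[6]=?)
step 3: low=(low[0]=0,low[1]=1,low[2]=2,low[3]=?,low[4]=1,low[5]=4,low[6]=?); scc=(scc[0]=0,scc[1]=?,scc[2]=?,scc[3]=?,scc[4]=?,scc[5]=1,scc[6]=?)
step 4: low=(low[0]=0,low[1]=1,low[2]=2,low[3]=?,low[4]=1,low[5]=4,low[6]=?); scc=(scc[0]=0,scc[1]=?,scc[2]=?,scc[3]=?,scc[4]=?,scc[5]=1,scc[6]=?)
step 5: low=(low[0]=0,low[1]=1,low[2]=2,low[3]=?,low[4]=1,low[5]=4,low[6]=?); scc=(scc[0]=0,scc[1]=2,scc[2]=2,scc[3]=?,scc[4]=2,scc[5]=1,scc[6]=?)
step 6: low=(low[0]=0,low[1]=1,low[2]=2,low[3]=5,low[4]=1,low[5]=4,low[6]=?); scc=(scc[0]=0,scc[1]=2,scc[2]=2,scc[3]=3,scc[4]=2,scc[5]=1,scc[6]=?)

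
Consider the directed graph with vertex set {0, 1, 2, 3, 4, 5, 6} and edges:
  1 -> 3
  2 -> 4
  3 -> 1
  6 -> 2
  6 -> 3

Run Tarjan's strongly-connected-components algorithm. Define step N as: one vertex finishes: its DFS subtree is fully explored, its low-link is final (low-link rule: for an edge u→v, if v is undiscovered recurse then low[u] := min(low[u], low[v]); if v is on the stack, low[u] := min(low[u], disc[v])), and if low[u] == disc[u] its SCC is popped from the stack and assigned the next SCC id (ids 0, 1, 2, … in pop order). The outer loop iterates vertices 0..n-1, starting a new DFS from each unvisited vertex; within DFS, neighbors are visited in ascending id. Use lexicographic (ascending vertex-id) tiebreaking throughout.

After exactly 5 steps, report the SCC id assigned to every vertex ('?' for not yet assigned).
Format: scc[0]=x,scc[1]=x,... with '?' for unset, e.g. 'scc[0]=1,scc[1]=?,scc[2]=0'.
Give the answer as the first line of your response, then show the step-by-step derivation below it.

scc[0]=0,scc[1]=1,scc[2]=3,scc[3]=1,scc[4]=2,scc[5]=?,scc[6]=?

step 1: low=(low[0]=0,low[1]=?,low[2]=?,low[3]=?,low[4]=?,low[5]=?,low[6]=?); scc=(scc[0]=0,scc[1]=?,scc[2]=?,scc[3]=?,scc[4]=?,scc[5]=?,scc[6]=?)
step 2: low=(low[0]=0,low[1]=1,low[2]=?,low[3]=1,low[4]=?,low[5]=?,low[6]=?); scc=(scc[0]=0,scc[1]=?,scc[2]=?,scc[3]=?,scc[4]=?,scc[5]=?,scc[6]=?)
step 3: low=(low[0]=0,low[1]=1,low[2]=?,low[3]=1,low[4]=?,low[5]=?,low[6]=?); scc=(scc[0]=0,scc[1]=1,scc[2]=?,scc[3]=1,scc[4]=?,scc[5]=?,scc[6]=?)
step 4: low=(low[0]=0,low[1]=1,low[2]=3,low[3]=1,low[4]=4,low[5]=?,low[6]=?); scc=(scc[0]=0,scc[1]=1,scc[2]=?,scc[3]=1,scc[4]=2,scc[5]=?,scc[6]=?)
step 5: low=(low[0]=0,low[1]=1,low[2]=3,low[3]=1,low[4]=4,low[5]=?,low[6]=?); scc=(scc[0]=0,scc[1]=1,scc[2]=3,scc[3]=1,scc[4]=2,scc[5]=?,scc[6]=?)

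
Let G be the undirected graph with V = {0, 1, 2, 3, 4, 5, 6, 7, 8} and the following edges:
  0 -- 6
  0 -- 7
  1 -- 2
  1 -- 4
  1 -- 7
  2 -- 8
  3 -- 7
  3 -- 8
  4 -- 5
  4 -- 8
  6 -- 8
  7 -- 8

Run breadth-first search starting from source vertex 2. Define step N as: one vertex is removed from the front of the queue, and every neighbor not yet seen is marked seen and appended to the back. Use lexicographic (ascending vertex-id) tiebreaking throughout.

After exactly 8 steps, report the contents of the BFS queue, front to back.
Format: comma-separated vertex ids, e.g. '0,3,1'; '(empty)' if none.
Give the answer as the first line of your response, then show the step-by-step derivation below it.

0

step 1: dequeue 2; queue=[1,8]; order=2
step 2: dequeue 1; queue=[8,4,7]; order=2,1
step 3: dequeue 8; queue=[4,7,3,6]; order=2,1,8
step 4: dequeue 4; queue=[7,3,6,5]; order=2,1,8,4
step 5: dequeue 7; queue=[3,6,5,0]; order=2,1,8,4,7
step 6: dequeue 3; queue=[6,5,0]; order=2,1,8,4,7,3
step 7: dequeue 6; queue=[5,0]; order=2,1,8,4,7,3,6
step 8: dequeue 5; queue=[0]; order=2,1,8,4,7,3,6,5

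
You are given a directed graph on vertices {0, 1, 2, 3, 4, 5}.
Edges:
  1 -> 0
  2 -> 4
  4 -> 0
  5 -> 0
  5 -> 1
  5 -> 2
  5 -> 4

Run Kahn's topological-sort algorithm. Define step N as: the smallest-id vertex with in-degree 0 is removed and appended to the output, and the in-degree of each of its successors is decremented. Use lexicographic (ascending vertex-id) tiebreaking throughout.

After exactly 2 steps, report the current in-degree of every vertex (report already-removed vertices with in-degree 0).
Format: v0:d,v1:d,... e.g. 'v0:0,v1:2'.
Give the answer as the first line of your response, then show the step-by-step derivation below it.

v0:2,v1:0,v2:0,v3:0,v4:1,v5:0

step 1: output 3; order=[3]; indeg=(3,1,1,0,2,0)
step 2: output 5; order=[3,5]; indeg=(2,0,0,0,1,0)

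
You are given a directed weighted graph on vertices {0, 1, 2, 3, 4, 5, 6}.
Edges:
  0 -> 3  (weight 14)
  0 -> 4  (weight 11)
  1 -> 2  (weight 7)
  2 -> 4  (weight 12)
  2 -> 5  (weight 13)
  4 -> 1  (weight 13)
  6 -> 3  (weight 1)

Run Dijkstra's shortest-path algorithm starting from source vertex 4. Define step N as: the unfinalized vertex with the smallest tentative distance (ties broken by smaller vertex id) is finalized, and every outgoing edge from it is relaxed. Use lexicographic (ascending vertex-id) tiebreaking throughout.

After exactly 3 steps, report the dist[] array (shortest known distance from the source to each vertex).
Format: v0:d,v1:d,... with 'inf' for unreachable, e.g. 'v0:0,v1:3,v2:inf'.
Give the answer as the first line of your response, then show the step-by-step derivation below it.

v0:inf,v1:13,v2:20,v3:inf,v4:0,v5:33,v6:inf

step 1: dist = v0:inf,v1:13,v2:inf,v3:inf,v4:0,v5:inf,v6:inf
step 2: dist = v0:inf,v1:13,v2:20,v3:inf,v4:0,v5:inf,v6:inf
step 3: dist = v0:inf,v1:13,v2:20,v3:inf,v4:0,v5:33,v6:inf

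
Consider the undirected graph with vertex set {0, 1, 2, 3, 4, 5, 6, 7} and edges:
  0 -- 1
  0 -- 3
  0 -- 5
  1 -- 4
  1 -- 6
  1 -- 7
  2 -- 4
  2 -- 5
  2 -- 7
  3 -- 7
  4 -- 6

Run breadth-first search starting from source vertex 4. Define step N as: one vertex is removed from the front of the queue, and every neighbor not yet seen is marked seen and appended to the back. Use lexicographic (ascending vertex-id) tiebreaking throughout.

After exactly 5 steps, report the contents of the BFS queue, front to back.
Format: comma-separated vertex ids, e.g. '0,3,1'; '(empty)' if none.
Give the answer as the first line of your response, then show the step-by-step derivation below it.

7,5,3

step 1: dequeue 4; queue=[1,2,6]; order=4
step 2: dequeue 1; queue=[2,6,0,7]; order=4,1
step 3: dequeue 2; queue=[6,0,7,5]; order=4,1,2
step 4: dequeue 6; queue=[0,7,5]; order=4,1,2,6
step 5: dequeue 0; queue=[7,5,3]; order=4,1,2,6,0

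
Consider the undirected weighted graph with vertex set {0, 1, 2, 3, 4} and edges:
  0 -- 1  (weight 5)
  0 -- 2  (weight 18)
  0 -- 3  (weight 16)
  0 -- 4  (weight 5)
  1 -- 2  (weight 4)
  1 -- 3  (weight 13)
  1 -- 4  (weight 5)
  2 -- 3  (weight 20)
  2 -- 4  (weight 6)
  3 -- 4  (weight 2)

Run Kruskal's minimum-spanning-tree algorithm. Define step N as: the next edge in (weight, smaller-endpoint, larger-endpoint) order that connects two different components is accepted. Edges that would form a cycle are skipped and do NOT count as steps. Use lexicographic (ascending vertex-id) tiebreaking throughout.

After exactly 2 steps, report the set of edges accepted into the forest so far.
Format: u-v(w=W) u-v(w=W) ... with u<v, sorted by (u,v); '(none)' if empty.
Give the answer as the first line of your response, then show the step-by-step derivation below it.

1-2(w=4) 3-4(w=2)

step 1: add edge 3-4 (w=2); MST = {3-4(w=2)}
step 2: add edge 1-2 (w=4); MST = {1-2(w=4) 3-4(w=2)}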